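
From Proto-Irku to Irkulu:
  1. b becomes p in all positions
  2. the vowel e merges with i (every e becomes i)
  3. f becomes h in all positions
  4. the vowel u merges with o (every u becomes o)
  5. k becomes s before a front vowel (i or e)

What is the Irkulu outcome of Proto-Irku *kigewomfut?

Irkulu: *kigewomfut
  kigewomfut (rule 1 does not apply)
  kigewomfut → kigiwomfut   [vowel merger]
  kigiwomfut → kigiwomhut   [unconditioned shift]
  kigiwomhut → kigiwomhot   [vowel merger]
  kigiwomhot → sigiwomhot   [palatalisation]
  giving Irkulu sigiwomhot.

sigiwomhot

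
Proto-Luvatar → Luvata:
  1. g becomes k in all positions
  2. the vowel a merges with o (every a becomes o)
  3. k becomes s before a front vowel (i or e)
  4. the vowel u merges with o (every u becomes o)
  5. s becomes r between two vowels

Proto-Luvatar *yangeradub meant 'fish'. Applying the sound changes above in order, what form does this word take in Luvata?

yonserodob

Luvata: *yangeradub
  yangeradub → yankeradub   [unconditioned shift]
  yankeradub → yonkerodub   [vowel merger]
  yonkerodub → yonserodub   [palatalisation]
  yonserodub → yonserodob   [vowel merger]
  yonserodob (rule 5 does not apply)
  giving Luvata yonserodob.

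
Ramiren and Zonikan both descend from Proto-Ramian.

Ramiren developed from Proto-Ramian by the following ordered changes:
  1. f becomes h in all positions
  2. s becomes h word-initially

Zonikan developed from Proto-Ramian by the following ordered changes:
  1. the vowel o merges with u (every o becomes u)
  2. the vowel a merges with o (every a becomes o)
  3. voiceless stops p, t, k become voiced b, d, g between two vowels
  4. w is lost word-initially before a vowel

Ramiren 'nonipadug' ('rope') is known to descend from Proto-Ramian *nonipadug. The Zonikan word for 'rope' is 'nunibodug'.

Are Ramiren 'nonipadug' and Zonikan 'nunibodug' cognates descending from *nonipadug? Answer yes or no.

Derive the expected Zonikan reflex of *nonipadug:
Zonikan: start from *nonipadug.
  rule 1 (vowel merger): nonipadug → nunipadug
  rule 2 (vowel merger): nunipadug → nunipodug
  rule 3 (intervocalic voicing): nunipodug → nunibodug
  rule 4: no change — nunibodug
  ⇒ Zonikan nunibodug
Zonikan 'nunibodug' matches the regular reflex exactly, so the pair is cognate.

yes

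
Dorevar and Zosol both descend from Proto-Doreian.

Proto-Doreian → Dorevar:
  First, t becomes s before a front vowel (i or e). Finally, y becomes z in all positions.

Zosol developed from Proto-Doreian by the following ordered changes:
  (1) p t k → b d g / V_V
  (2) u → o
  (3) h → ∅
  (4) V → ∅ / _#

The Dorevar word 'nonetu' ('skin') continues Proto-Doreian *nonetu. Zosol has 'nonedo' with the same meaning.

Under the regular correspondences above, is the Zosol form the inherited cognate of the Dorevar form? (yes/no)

Derive the expected Zosol reflex of *nonetu:
Zosol: start from *nonetu.
  rule 1 (intervocalic voicing): nonetu → nonedu
  rule 2 (vowel merger): nonedu → nonedo
  rule 3: no change — nonedo
  rule 4 (apocope): nonedo → noned
  ⇒ Zosol noned
The regular Zosol reflex would be 'noned', but the attested form is 'nonedo'. The correspondence is irregular, so they are not cognates (the Zosol form has a different source).

no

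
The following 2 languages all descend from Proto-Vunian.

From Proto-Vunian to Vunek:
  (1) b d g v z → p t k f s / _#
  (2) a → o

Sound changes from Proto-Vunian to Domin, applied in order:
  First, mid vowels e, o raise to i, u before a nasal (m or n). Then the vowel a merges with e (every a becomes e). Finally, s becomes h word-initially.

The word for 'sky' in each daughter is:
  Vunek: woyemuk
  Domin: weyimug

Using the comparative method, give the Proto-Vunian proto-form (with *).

Position 4: Vunek has e, Domin has i. Vunek preserves e here (none of its changes turn any other segment into e), so the proto-segment is *e.
Position 2: Vunek has o, Domin has e. Taking the neighbouring segments as reconstructed: Vunek o could go back to *a or *o; Domin e could go back to *a or *e — the one source consistent with every daughter is *a.
Verify the candidate proto-form against each daughter:
Vunek: *wayemug > wayemuk > woyemuk  (by final devoicing, vowel merger)
Domin: *wayemug > wayimug > weyimug  (by pre-nasal raising, vowel merger)
No other proto-form is consistent with every reflex, so the reconstruction is *wayemug.

*wayemug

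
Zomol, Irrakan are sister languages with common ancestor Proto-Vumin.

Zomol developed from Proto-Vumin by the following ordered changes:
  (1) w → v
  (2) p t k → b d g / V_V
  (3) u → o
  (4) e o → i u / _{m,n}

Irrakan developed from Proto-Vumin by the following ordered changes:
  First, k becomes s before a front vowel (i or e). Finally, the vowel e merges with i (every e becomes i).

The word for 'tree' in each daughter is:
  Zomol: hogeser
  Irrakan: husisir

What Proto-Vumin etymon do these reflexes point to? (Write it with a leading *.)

Position 4: Zomol has e, Irrakan has i. Zomol preserves e here (none of its changes turn any other segment into e), so the proto-segment is *e.
Position 3: Zomol has g, Irrakan has s. Taking the neighbouring segments as reconstructed: Zomol g could go back to *k or *g; Irrakan s could go back to *k or *s — the one source consistent with every daughter is *k.
Verify the candidate proto-form against each daughter:
Zomol: *hukeser
  hukeser (rule 1 does not apply)
  hukeser → hugeser   [intervocalic voicing]
  hugeser → hogeser   [vowel merger]
  hogeser (rule 4 does not apply)
  giving Zomol hogeser.
Irrakan: start from *hukeser.
  rule 1 (palatalisation): hukeser → huseser
  rule 2 (vowel merger): huseser → husisir
  ⇒ Irrakan husisir
Only *hukeser yields all of Zomol hogeser, Irrakan husisir.

*hukeser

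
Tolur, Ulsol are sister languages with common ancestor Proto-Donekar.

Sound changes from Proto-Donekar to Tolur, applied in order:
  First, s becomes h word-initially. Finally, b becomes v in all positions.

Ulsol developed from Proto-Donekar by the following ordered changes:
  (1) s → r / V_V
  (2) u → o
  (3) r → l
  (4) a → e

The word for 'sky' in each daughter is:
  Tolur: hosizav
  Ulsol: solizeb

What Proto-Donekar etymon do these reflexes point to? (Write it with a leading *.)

Position 7: Tolur has v, Ulsol has b. Ulsol preserves b here (none of its changes turn any other segment into b), so the proto-segment is *b.
Position 6: Tolur has a, Ulsol has e. Tolur preserves a here (none of its changes turn any other segment into a), so the proto-segment is *a.
Position 3: Tolur has s, Ulsol has l. Tolur preserves s here (none of its changes turn any other segment into s), so the proto-segment is *s.
Verify the candidate proto-form against each daughter:
Tolur: start from *sosizab.
  rule 1 (debuccalisation): sosizab → hosizab
  rule 2 (unconditioned shift): hosizab → hosizav
  ⇒ Tolur hosizav
Ulsol: *sosizab > sorizab > solizab > solizeb  (by rhotacism, unconditioned shift, vowel merger)
No other proto-form is consistent with every reflex, so the reconstruction is *sosizab.

*sosizab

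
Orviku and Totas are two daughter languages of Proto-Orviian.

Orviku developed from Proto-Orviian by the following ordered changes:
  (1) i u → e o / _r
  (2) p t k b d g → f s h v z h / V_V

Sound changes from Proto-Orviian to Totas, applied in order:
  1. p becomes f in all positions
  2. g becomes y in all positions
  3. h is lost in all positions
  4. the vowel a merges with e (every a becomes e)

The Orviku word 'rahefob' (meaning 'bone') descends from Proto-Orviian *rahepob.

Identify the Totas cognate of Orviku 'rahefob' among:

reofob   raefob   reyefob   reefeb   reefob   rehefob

Totas: start from *rahepob.
  rule 1 (unconditioned shift): rahepob → rahefob
  rule 2: no change — rahefob
  rule 3 (h-loss): rahefob → raefob
  rule 4 (vowel merger): raefob → reefob
  ⇒ Totas reefob
Among the options, 'reefob' alone shows every Totas change applied in order.

reefob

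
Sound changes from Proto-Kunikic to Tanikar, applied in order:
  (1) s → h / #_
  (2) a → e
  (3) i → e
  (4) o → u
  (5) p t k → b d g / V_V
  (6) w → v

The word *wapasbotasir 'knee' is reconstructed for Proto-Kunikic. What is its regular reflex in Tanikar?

vebesbudeser

Tanikar: *wapasbotasir
  wapasbotasir (rule 1 does not apply)
  wapasbotasir → wepesbotesir   [vowel merger]
  wepesbotesir → wepesboteser   [vowel merger]
  wepesboteser → wepesbuteser   [vowel merger]
  wepesbuteser → webesbudeser   [intervocalic voicing]
  webesbudeser → vebesbudeser   [unconditioned shift]
  giving Tanikar vebesbudeser.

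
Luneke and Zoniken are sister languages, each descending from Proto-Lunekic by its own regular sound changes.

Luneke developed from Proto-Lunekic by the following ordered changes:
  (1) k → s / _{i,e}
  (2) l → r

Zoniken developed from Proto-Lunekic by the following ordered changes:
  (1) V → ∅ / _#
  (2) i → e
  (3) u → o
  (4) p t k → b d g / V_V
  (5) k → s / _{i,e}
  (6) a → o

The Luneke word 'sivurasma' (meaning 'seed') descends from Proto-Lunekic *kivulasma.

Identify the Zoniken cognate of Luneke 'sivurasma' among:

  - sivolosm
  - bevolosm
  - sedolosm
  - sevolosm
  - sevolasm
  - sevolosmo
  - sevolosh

Zoniken: start from *kivulasma.
  rule 1 (apocope): kivulasma → kivulasm
  rule 2 (vowel merger): kivulasm → kevulasm
  rule 3 (vowel merger): kevulasm → kevolasm
  rule 4: no change — kevolasm
  rule 5 (palatalisation): kevolasm → sevolasm
  rule 6 (vowel merger): sevolasm → sevolosm
  ⇒ Zoniken sevolosm
Only 'sevolosm' matches the regular Zoniken development of *kivulasma.

sevolosm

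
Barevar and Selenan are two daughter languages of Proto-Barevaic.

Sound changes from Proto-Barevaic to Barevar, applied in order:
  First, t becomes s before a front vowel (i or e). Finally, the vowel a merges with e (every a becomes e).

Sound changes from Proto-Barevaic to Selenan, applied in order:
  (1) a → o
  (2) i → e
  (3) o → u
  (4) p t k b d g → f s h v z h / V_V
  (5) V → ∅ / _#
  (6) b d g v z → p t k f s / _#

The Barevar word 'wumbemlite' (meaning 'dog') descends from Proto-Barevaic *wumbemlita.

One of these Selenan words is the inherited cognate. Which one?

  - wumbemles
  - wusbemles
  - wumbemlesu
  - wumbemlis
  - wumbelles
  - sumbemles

Selenan: *wumbemlita > wumbemlito > wumbemleto > wumbemletu > wumbemlesu > wumbemles  (by vowel merger, vowel merger, vowel merger, intervocalic lenition, apocope)
Only 'wumbemles' matches the regular Selenan development of *wumbemlita.

wumbemles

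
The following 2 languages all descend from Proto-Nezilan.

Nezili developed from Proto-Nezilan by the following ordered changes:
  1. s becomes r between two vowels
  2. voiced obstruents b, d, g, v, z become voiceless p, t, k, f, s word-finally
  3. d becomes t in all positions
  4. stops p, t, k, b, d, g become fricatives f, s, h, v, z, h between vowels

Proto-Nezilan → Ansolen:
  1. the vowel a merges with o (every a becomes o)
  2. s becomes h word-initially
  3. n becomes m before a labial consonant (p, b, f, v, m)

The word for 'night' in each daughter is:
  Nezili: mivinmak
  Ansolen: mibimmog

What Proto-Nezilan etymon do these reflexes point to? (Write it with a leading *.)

*mibinmag

Position 8: Nezili has k, Ansolen has g. Ansolen preserves g here (none of its changes turn any other segment into g), so the proto-segment is *g.
Position 3: Nezili has v, Ansolen has b. Ansolen preserves b here (none of its changes turn any other segment into b), so the proto-segment is *b.
This points to *mibinmag. Verify forward in each daughter:
Nezili: *mibinmag
  mibinmag (rule 1 does not apply)
  mibinmag → mibinmak   [final devoicing]
  mibinmak (rule 3 does not apply)
  mibinmak → mivinmak   [intervocalic lenition]
  giving Nezili mivinmak.
Ansolen: start from *mibinmag.
  rule 1 (vowel merger): mibinmag → mibinmog
  rule 2: no change — mibinmog
  rule 3 (nasal place assimilation): mibinmog → mibimmog
  ⇒ Ansolen mibimmog
Only *mibinmag yields all of Nezili mivinmak, Ansolen mibimmog.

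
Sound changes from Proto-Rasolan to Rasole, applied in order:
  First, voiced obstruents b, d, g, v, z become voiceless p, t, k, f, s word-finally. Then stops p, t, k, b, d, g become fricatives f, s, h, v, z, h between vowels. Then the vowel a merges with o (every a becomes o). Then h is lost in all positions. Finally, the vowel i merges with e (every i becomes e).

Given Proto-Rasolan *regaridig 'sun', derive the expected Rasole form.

Rasole: *regaridig > regaridik > reharizik > rehorizik > reorizik > reorezek  (by final devoicing, intervocalic lenition, vowel merger, h-loss, vowel merger)

reorezek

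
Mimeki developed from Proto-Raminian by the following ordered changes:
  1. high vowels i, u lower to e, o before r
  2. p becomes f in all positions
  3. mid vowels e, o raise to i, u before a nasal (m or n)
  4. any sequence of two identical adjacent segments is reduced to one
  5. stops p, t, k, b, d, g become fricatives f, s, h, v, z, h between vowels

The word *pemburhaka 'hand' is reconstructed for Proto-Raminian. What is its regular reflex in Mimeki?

Mimeki: *pemburhaka > pemborhaka > femborhaka > fimborhaka > fimborhaha  (by pre-rhotic lowering, unconditioned shift, pre-nasal raising, intervocalic lenition)

fimborhaha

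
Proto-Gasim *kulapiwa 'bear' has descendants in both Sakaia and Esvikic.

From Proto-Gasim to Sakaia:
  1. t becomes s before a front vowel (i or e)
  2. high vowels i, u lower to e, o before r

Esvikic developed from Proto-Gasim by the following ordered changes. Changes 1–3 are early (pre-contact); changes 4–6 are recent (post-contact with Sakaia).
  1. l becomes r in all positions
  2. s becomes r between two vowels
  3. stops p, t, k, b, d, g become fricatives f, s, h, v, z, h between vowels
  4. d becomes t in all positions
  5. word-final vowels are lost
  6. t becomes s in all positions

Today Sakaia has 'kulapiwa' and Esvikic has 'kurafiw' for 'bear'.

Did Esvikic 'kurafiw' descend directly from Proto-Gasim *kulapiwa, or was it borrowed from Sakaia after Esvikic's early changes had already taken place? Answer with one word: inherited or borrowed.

If inherited, *kulapiwa would pass through all of Esvikic's changes:
Esvikic: start from *kulapiwa.
  rule 1 (unconditioned shift): kulapiwa → kurapiwa
  rule 2: no change — kurapiwa
  rule 3 (intervocalic lenition): kurapiwa → kurafiwa
  rule 4: no change — kurafiwa
  rule 5 (apocope): kurafiwa → kurafiw
  rule 6: no change — kurafiw
  ⇒ Esvikic kurafiw
If borrowed from Sakaia 'kulapiwa' after the early changes, it would undergo only the recent ones:
  rule 4 (unconditioned shift): no change (kulapiwa)
  rule 5 (apocope): kulapiwa → kulapiw
  rule 6 (unconditioned shift): no change (kulapiw)
  ⇒ as a loan: kulapiw
Esvikic 'kurafiw' matches the inherited outcome exactly, so it is an inherited cognate, not a loan.

inherited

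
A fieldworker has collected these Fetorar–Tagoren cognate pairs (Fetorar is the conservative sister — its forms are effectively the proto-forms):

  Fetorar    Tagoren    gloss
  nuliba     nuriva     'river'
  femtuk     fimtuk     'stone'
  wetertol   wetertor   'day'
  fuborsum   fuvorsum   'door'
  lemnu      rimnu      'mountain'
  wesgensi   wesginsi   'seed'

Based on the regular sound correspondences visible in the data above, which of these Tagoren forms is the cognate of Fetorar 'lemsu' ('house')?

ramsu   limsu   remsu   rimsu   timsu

rimsu

lemnu ~ rimnu — Fetorar l corresponds to Tagoren r word-initially before a front vowel.
femtuk ~ fimtuk, lemnu ~ rimnu — Fetorar e corresponds to Tagoren i after a consonant, before a nasal.
Applying these to Fetorar 'lemsu':
  lemsu → remsu   (l→r word-initially before a front vowel)
  remsu → rimsu   (e→i after a consonant, before a nasal)
So the Tagoren cognate is 'rimsu'.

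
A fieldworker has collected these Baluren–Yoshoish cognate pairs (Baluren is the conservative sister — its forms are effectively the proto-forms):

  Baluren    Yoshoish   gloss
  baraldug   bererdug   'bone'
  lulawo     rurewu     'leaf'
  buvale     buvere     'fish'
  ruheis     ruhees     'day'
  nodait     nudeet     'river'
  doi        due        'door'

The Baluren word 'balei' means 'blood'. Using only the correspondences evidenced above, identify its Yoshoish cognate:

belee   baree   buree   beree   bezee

baraldug ~ bererdug, lulawo ~ rurewu — Baluren a corresponds to Yoshoish e after a consonant, before a consonant other than r, m, n, p, b, f, v.
buvale ~ buvere — Baluren l corresponds to Yoshoish r between vowels (before a front vowel).
doi ~ due — Baluren i corresponds to Yoshoish e word-finally.
Applying these to Baluren 'balei':
  balei → belei   (a→e after a consonant, before a consonant other than r, m, n, p, b, f, v)
  belei → berei   (l→r between vowels (before a front vowel))
  berei → beree   (i→e word-finally)
So the Yoshoish cognate is 'beree'.

beree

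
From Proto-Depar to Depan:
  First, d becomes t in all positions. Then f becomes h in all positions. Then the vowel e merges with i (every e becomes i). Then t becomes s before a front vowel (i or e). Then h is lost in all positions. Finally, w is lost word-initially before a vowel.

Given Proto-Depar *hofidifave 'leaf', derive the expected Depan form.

Depan: *hofidifave > hofitifave > hohitihave > hohitihavi > hohisihavi > oisiavi  (by unconditioned shift, unconditioned shift, vowel merger, palatalisation, h-loss)

oisiavi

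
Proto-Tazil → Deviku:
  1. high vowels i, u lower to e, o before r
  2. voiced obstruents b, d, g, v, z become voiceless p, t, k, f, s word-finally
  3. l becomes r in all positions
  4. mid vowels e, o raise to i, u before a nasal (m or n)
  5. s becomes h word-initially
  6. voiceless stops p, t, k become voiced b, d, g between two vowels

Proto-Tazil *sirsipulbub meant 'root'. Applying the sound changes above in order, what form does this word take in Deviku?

Deviku: *sirsipulbub > sersipulbub > sersipulbup > sersipurbup > hersipurbup > hersiburbup  (by pre-rhotic lowering, final devoicing, unconditioned shift, debuccalisation, intervocalic voicing)

hersiburbup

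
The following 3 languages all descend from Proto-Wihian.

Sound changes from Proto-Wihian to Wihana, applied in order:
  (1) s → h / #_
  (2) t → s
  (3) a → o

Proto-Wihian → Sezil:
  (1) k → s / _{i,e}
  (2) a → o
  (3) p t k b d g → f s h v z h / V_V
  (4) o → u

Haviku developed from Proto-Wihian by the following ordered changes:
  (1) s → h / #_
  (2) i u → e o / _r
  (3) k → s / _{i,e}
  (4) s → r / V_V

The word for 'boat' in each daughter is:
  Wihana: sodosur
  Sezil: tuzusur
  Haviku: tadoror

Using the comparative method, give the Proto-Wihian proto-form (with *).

*tadosur

Position 5: Wihana has s, Sezil has s, Haviku has r. Taking the neighbouring segments as reconstructed: Wihana s could go back to *t or *s; Sezil s could go back to *t or *s; Haviku r could go back to *s or *r — the one source consistent with every daughter is *s.
Position 1: Wihana has s, Sezil has t, Haviku has t. Sezil preserves t here (none of its changes turn any other segment into t), so the proto-segment is *t.
Position 4: Wihana has o, Sezil has u, Haviku has o. Taking the neighbouring segments as reconstructed: Wihana o could go back to *a or *o; Sezil u could go back to *a or *o or *u; Haviku o can only go back to *o — the one source consistent with every daughter is *o.
Verify the candidate proto-form against each daughter:
Wihana: *tadosur > sadosur > sodosur  (by unconditioned shift, vowel merger)
Sezil: *tadosur
  tadosur (rule 1 does not apply)
  tadosur → todosur   [vowel merger]
  todosur → tozosur   [intervocalic lenition]
  tozosur → tuzusur   [vowel merger]
  giving Sezil tuzusur.
Haviku: *tadosur
  tadosur (rule 1 does not apply)
  tadosur → tadosor   [pre-rhotic lowering]
  tadosor (rule 3 does not apply)
  tadosor → tadoror   [rhotacism]
  giving Haviku tadoror.
Only *tadosur yields all of Wihana sodosur, Sezil tuzusur, Haviku tadoror.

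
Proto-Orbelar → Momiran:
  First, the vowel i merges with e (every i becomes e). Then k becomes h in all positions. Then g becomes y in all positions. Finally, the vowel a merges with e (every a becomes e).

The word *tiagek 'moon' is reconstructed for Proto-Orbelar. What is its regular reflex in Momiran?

teeyeh

Momiran: start from *tiagek.
  rule 1 (vowel merger): tiagek → teagek
  rule 2 (unconditioned shift): teagek → teageh
  rule 3 (unconditioned shift): teageh → teayeh
  rule 4 (vowel merger): teayeh → teeyeh
  ⇒ Momiran teeyeh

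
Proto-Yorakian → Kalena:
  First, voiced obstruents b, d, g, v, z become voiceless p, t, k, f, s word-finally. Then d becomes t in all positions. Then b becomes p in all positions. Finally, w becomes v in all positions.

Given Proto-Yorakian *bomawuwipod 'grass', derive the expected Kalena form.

pomavuvipot

Kalena: start from *bomawuwipod.
  rule 1 (final devoicing): bomawuwipod → bomawuwipot
  rule 2: no change — bomawuwipot
  rule 3 (unconditioned shift): bomawuwipot → pomawuwipot
  rule 4 (unconditioned shift): pomawuwipot → pomavuvipot
  ⇒ Kalena pomavuvipot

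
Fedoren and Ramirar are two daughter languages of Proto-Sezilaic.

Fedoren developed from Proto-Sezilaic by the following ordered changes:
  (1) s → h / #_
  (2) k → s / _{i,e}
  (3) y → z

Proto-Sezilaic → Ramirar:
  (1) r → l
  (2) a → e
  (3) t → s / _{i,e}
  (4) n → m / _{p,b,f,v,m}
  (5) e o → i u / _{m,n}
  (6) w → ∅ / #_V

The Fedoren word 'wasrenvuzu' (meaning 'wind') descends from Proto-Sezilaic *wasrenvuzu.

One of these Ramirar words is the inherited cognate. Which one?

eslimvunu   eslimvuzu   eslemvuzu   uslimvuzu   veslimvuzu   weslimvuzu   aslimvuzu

eslimvuzu

Ramirar: *wasrenvuzu
  wasrenvuzu → waslenvuzu   [unconditioned shift]
  waslenvuzu → weslenvuzu   [vowel merger]
  weslenvuzu (rule 3 does not apply)
  weslenvuzu → weslemvuzu   [nasal place assimilation]
  weslemvuzu → weslimvuzu   [pre-nasal raising]
  weslimvuzu → eslimvuzu   [glide loss]
  giving Ramirar eslimvuzu.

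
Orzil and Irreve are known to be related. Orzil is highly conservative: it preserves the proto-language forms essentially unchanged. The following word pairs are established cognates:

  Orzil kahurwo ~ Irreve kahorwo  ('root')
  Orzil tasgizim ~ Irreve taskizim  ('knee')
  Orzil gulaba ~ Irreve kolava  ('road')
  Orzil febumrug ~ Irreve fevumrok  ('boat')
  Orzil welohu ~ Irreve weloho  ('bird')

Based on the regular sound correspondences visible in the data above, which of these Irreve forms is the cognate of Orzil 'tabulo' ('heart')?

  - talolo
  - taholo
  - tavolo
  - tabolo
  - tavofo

tavolo

febumrug ~ fevumrok — Orzil b corresponds to Irreve v between vowels (before a back vowel).
gulaba ~ kolava, febumrug ~ fevumrok — Orzil u corresponds to Irreve o after a consonant, before a consonant other than r, m, n, p, b, f, v.
Applying these to Orzil 'tabulo':
  tabulo → tavulo   (b→v between vowels (before a back vowel))
  tavulo → tavolo   (u→o after a consonant, before a consonant other than r, m, n, p, b, f, v)
So the Irreve cognate is 'tavolo'.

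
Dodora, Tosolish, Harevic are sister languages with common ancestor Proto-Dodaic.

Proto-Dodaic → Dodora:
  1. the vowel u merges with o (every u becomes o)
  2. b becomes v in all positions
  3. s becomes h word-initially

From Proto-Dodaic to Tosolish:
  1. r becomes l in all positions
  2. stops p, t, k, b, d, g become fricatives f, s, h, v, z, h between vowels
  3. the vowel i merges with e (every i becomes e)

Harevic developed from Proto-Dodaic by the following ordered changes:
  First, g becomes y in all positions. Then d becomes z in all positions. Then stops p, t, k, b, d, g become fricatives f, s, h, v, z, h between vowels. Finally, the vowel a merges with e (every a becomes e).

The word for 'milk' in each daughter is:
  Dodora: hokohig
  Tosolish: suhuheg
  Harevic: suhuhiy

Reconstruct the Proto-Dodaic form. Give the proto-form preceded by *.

*sukuhig

Position 7: Dodora has g, Tosolish has g, Harevic has y. Dodora preserves g here (none of its changes turn any other segment into g), so the proto-segment is *g.
Position 4: Dodora has o, Tosolish has u, Harevic has u. Tosolish preserves u here (none of its changes turn any other segment into u), so the proto-segment is *u.
Continuing position by position gives *sukuhig; check it forward:
Dodora: start from *sukuhig.
  rule 1 (vowel merger): sukuhig → sokohig
  rule 2: no change — sokohig
  rule 3 (debuccalisation): sokohig → hokohig
  ⇒ Dodora hokohig
Tosolish: *sukuhig
  sukuhig (rule 1 does not apply)
  sukuhig → suhuhig   [intervocalic lenition]
  suhuhig → suhuheg   [vowel merger]
  giving Tosolish suhuheg.
Harevic: start from *sukuhig.
  rule 1 (unconditioned shift): sukuhig → sukuhiy
  rule 2: no change — sukuhiy
  rule 3 (intervocalic lenition): sukuhiy → suhuhiy
  rule 4: no change — suhuhiy
  ⇒ Harevic suhuhiy
No other proto-form is consistent with every reflex, so the reconstruction is *sukuhig.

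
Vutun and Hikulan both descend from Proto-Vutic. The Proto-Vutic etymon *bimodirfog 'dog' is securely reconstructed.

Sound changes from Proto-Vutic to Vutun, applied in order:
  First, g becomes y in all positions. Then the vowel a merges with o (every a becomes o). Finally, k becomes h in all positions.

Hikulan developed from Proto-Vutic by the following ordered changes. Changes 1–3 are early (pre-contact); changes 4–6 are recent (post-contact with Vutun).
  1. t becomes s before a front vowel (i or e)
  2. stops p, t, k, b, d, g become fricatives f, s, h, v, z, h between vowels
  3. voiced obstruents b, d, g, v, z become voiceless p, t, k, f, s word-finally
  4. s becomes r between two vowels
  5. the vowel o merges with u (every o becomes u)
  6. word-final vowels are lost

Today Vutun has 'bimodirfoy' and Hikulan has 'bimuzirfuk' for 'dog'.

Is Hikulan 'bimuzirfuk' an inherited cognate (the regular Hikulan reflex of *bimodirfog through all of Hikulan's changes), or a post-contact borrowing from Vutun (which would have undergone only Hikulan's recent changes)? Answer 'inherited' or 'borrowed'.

If inherited, *bimodirfog would pass through all of Hikulan's changes:
Hikulan: *bimodirfog
  bimodirfog (rule 1 does not apply)
  bimodirfog → bimozirfog   [intervocalic lenition]
  bimozirfog → bimozirfok   [final devoicing]
  bimozirfok (rule 4 does not apply)
  bimozirfok → bimuzirfuk   [vowel merger]
  bimuzirfuk (rule 6 does not apply)
  giving Hikulan bimuzirfuk.
If borrowed from Vutun 'bimodirfoy' after the early changes, it would undergo only the recent ones:
  rule 4 (rhotacism): no change (bimodirfoy)
  rule 5 (vowel merger): bimodirfoy → bimudirfuy
  rule 6 (apocope): no change (bimudirfuy)
  ⇒ as a loan: bimudirfuy
Hikulan 'bimuzirfuk' matches the inherited outcome exactly, so it is an inherited cognate, not a loan.

inherited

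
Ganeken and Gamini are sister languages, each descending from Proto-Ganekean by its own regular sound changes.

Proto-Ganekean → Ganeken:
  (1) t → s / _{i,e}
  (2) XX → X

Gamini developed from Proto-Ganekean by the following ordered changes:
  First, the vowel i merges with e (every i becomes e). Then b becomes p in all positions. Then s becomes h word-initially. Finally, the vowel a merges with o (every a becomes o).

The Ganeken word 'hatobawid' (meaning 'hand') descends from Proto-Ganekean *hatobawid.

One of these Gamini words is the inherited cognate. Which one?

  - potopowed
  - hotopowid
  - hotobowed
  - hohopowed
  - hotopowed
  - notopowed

hotopowed

Gamini: start from *hatobawid.
  rule 1 (vowel merger): hatobawid → hatobawed
  rule 2 (unconditioned shift): hatobawed → hatopawed
  rule 3: no change — hatopawed
  rule 4 (vowel merger): hatopawed → hotopowed
  ⇒ Gamini hotopowed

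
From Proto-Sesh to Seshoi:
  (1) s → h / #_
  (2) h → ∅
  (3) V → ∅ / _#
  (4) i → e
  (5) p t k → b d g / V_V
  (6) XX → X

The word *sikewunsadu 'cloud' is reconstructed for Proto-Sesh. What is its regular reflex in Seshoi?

Seshoi: start from *sikewunsadu.
  rule 1 (debuccalisation): sikewunsadu → hikewunsadu
  rule 2 (h-loss): hikewunsadu → ikewunsadu
  rule 3 (apocope): ikewunsadu → ikewunsad
  rule 4 (vowel merger): ikewunsad → ekewunsad
  rule 5 (intervocalic voicing): ekewunsad → egewunsad
  rule 6: no change — egewunsad
  ⇒ Seshoi egewunsad

egewunsad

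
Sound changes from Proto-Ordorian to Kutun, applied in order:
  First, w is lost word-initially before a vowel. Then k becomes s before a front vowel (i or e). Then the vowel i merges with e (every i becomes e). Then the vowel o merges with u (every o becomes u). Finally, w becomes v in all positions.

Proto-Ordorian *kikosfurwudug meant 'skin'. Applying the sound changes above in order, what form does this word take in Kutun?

Kutun: *kikosfurwudug
  kikosfurwudug (rule 1 does not apply)
  kikosfurwudug → sikosfurwudug   [palatalisation]
  sikosfurwudug → sekosfurwudug   [vowel merger]
  sekosfurwudug → sekusfurwudug   [vowel merger]
  sekusfurwudug → sekusfurvudug   [unconditioned shift]
  giving Kutun sekusfurvudug.

sekusfurvudug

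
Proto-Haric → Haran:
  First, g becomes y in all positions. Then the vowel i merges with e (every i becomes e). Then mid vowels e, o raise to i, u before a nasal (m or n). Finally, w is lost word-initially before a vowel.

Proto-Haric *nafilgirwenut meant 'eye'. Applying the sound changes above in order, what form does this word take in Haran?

nafelyerwinut

Haran: start from *nafilgirwenut.
  rule 1 (unconditioned shift): nafilgirwenut → nafilyirwenut
  rule 2 (vowel merger): nafilyirwenut → nafelyerwenut
  rule 3 (pre-nasal raising): nafelyerwenut → nafelyerwinut
  rule 4: no change — nafelyerwinut
  ⇒ Haran nafelyerwinut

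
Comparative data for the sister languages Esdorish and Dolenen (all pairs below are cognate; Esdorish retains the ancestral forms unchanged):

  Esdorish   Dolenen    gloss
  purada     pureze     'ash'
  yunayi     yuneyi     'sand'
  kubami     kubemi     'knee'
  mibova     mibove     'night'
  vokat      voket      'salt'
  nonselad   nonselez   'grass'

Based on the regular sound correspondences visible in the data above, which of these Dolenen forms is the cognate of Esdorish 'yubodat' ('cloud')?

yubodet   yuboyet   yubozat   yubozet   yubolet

yubozet

purada ~ pureze — Esdorish d corresponds to Dolenen z between vowels (before a back vowel).
purada ~ pureze, yunayi ~ yuneyi — Esdorish a corresponds to Dolenen e after a consonant, before a consonant other than r, m, n, p, b, f, v.
Applying these to Esdorish 'yubodat':
  yubodat → yubozat   (d→z between vowels (before a back vowel))
  yubozat → yubozet   (a→e after a consonant, before a consonant other than r, m, n, p, b, f, v)
So the Dolenen cognate is 'yubozet'.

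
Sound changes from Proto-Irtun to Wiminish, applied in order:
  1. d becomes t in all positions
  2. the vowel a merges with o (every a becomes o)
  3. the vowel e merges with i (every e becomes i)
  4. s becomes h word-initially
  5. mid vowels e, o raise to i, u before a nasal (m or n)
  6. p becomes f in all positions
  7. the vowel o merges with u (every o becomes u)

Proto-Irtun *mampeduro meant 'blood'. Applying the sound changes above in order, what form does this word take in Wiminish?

mumfituru

Wiminish: *mampeduro
  mampeduro → mampeturo   [unconditioned shift]
  mampeturo → mompeturo   [vowel merger]
  mompeturo → mompituro   [vowel merger]
  mompituro (rule 4 does not apply)
  mompituro → mumpituro   [pre-nasal raising]
  mumpituro → mumfituro   [unconditioned shift]
  mumfituro → mumfituru   [vowel merger]
  giving Wiminish mumfituru.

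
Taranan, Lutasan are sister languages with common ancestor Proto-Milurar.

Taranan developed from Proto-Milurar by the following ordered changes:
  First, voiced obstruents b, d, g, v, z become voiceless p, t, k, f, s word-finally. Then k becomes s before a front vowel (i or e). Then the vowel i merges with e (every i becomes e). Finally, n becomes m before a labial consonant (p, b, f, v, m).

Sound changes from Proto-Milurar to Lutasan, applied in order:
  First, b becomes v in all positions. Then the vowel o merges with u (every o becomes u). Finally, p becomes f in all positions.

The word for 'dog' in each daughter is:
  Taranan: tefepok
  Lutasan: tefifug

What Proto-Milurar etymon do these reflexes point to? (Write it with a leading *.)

*tefipog

Position 7: Taranan has k, Lutasan has g. Lutasan preserves g here (none of its changes turn any other segment into g), so the proto-segment is *g.
Position 5: Taranan has p, Lutasan has f. Taking the neighbouring segments as reconstructed: Taranan p can only go back to *p; Lutasan f could go back to *p or *f — the one source consistent with every daughter is *p.
Position 6: Taranan has o, Lutasan has u. Taranan preserves o here (none of its changes turn any other segment into o), so the proto-segment is *o.
This points to *tefipog. Verify forward in each daughter:
Taranan: *tefipog
  tefipog → tefipok   [final devoicing]
  tefipok (rule 2 does not apply)
  tefipok → tefepok   [vowel merger]
  tefepok (rule 4 does not apply)
  giving Taranan tefepok.
Lutasan: *tefipog > tefipug > tefifug  (by vowel merger, unconditioned shift)
*tefipog is the unique common source.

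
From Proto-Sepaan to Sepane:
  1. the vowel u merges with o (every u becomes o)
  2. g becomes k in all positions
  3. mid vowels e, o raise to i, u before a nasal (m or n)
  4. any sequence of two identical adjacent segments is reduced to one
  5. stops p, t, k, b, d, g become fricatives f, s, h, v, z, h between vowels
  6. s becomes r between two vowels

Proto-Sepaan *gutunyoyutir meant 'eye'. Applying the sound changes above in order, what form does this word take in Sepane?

korunyoyorir

Sepane: start from *gutunyoyutir.
  rule 1 (vowel merger): gutunyoyutir → gotonyoyotir
  rule 2 (unconditioned shift): gotonyoyotir → kotonyoyotir
  rule 3 (pre-nasal raising): kotonyoyotir → kotunyoyotir
  rule 4: no change — kotunyoyotir
  rule 5 (intervocalic lenition): kotunyoyotir → kosunyoyosir
  rule 6 (rhotacism): kosunyoyosir → korunyoyorir
  ⇒ Sepane korunyoyorir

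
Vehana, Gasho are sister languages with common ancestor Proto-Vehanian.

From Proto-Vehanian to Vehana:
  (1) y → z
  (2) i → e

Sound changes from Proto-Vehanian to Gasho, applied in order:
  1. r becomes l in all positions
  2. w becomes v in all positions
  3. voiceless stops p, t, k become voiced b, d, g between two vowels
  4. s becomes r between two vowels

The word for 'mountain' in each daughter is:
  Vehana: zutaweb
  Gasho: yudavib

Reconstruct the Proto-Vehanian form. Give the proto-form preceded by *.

*yutawib

Position 6: Vehana has e, Gasho has i. Gasho preserves i here (none of its changes turn any other segment into i), so the proto-segment is *i.
Position 3: Vehana has t, Gasho has d. Vehana preserves t here (none of its changes turn any other segment into t), so the proto-segment is *t.
Position 1: Vehana has z, Gasho has y. Gasho preserves y here (none of its changes turn any other segment into y), so the proto-segment is *y.
This points to *yutawib. Verify forward in each daughter:
Vehana: start from *yutawib.
  rule 1 (unconditioned shift): yutawib → zutawib
  rule 2 (vowel merger): zutawib → zutaweb
  ⇒ Vehana zutaweb
Gasho: start from *yutawib.
  rule 1: no change — yutawib
  rule 2 (unconditioned shift): yutawib → yutavib
  rule 3 (intervocalic voicing): yutavib → yudavib
  rule 4: no change — yudavib
  ⇒ Gasho yudavib
No other proto-form is consistent with every reflex, so the reconstruction is *yutawib.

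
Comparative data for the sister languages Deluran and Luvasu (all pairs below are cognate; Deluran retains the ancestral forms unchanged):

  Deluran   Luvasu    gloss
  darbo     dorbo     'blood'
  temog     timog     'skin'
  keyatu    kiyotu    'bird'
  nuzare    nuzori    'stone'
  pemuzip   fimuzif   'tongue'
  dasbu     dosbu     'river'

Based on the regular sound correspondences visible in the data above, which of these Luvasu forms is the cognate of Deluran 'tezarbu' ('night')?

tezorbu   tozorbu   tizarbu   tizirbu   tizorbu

tizorbu

keyatu ~ kiyotu — Deluran e corresponds to Luvasu i after a consonant, before a consonant other than r, m, n, p, b, f, v.
darbo ~ dorbo, nuzare ~ nuzori — Deluran a corresponds to Luvasu o after a consonant, before r.
Applying these to Deluran 'tezarbu':
  tezarbu → tizarbu   (e→i after a consonant, before a consonant other than r, m, n, p, b, f, v)
  tizarbu → tizorbu   (a→o after a consonant, before r)
So the Luvasu cognate is 'tizorbu'.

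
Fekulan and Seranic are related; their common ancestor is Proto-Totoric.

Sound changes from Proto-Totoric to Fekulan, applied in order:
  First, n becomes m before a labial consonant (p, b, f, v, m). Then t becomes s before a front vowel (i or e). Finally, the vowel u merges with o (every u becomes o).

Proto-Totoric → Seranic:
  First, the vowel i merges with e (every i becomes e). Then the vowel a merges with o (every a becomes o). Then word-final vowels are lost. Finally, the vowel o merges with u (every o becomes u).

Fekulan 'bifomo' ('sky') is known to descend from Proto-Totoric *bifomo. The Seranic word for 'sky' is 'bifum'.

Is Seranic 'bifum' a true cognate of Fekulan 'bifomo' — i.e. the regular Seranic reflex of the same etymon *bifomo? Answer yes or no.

no

Derive the expected Seranic reflex of *bifomo:
Seranic: start from *bifomo.
  rule 1 (vowel merger): bifomo → befomo
  rule 2: no change — befomo
  rule 3 (apocope): befomo → befom
  rule 4 (vowel merger): befom → befum
  ⇒ Seranic befum
The regular Seranic reflex would be 'befum', but the attested form is 'bifum'. The correspondence is irregular, so they are not cognates (the Seranic form has a different source).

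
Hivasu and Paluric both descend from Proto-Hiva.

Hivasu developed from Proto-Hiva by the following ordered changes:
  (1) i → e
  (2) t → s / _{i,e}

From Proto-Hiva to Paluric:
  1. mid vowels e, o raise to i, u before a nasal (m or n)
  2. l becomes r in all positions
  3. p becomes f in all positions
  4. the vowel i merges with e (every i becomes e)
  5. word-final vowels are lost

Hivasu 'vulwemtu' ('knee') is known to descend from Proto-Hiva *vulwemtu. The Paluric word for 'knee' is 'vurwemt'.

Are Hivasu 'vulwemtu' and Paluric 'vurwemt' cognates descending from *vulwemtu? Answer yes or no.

Derive the expected Paluric reflex of *vulwemtu:
Paluric: *vulwemtu
  vulwemtu → vulwimtu   [pre-nasal raising]
  vulwimtu → vurwimtu   [unconditioned shift]
  vurwimtu (rule 3 does not apply)
  vurwimtu → vurwemtu   [vowel merger]
  vurwemtu → vurwemt   [apocope]
  giving Paluric vurwemt.
Paluric 'vurwemt' matches the regular reflex exactly, so the pair is cognate.

yes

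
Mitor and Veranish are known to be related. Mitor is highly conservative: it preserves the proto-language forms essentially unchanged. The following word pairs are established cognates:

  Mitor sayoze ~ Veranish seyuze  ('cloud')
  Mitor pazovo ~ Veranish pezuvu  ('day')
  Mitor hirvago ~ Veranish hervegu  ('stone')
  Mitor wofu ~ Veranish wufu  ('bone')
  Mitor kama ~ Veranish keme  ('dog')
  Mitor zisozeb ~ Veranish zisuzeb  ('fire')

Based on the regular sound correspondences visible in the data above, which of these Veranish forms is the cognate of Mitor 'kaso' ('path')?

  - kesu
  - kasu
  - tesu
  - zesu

kesu

sayoze ~ seyuze, pazovo ~ pezuvu — Mitor a corresponds to Veranish e after a consonant, before a consonant other than r, m, n, p, b, f, v.
pazovo ~ pezuvu, hirvago ~ hervegu — Mitor o corresponds to Veranish u word-finally.
Applying these to Mitor 'kaso':
  kaso → keso   (a→e after a consonant, before a consonant other than r, m, n, p, b, f, v)
  keso → kesu   (o→u word-finally)
So the Veranish cognate is 'kesu'.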